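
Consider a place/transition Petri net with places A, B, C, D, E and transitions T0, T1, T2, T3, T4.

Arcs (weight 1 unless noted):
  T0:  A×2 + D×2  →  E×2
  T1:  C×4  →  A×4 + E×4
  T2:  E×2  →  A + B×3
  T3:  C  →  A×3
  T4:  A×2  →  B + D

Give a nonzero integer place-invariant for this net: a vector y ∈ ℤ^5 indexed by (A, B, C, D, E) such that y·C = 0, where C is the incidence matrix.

Incidence matrix C (rows=places, cols=transitions):
       T0   T1   T2   T3   T4
    A  -2    4    1    3   -2
    B   0    0    3    0    1
    C   0   -4    0   -1    0
    D  -2    0    0    0    1
    E   2    4   -2    0    0

Candidate y = [1, 1, 3, 1, 2]; check y·C column-wise:
  col T0: 1·-2 + 1·0 + 3·0 + 1·-2 + 2·2 = 0
  col T1: 1·4 + 1·0 + 3·-4 + 1·0 + 2·4 = 0
  col T2: 1·1 + 1·3 + 3·0 + 1·0 + 2·-2 = 0
  col T3: 1·3 + 1·0 + 3·-1 + 1·0 + 2·0 = 0
  col T4: 1·-2 + 1·1 + 3·0 + 1·1 + 2·0 = 0

y = (A:1, B:1, C:3, D:1, E:2)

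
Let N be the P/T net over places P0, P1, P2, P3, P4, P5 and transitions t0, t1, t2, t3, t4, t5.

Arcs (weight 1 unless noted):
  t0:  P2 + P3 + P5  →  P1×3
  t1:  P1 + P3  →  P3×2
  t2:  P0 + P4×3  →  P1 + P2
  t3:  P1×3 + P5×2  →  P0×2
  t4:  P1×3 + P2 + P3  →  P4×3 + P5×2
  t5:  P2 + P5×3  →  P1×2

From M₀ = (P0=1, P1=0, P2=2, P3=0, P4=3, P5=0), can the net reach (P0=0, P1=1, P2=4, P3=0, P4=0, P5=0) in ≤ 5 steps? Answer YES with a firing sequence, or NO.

NO — not reachable within 5 firings

depth 0: 1 marking
depth 1: 2 markings reached so far
depth 2: 2 markings reached so far
(frontier empty at depth 2; search complete)
target is not among the 2 markings reachable within 5 steps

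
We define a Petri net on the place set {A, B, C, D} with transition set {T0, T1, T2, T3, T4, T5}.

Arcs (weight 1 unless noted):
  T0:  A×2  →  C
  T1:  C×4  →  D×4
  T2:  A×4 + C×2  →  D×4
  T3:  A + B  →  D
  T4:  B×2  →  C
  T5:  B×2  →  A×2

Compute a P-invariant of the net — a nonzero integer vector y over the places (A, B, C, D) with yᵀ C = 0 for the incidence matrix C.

Incidence matrix C (rows=places, cols=transitions):
       T0   T1   T2   T3   T4   T5
    A  -2    0   -4   -1    0    2
    B   0    0    0   -1   -2   -2
    C   1   -4   -2    0    1    0
    D   0    4    4    1    0    0

Candidate y = [1, 1, 2, 2]; check y·C column-wise:
  col T0: 1·-2 + 1·0 + 2·1 + 2·0 = 0
  col T1: 1·0 + 1·0 + 2·-4 + 2·4 = 0
  col T2: 1·-4 + 1·0 + 2·-2 + 2·4 = 0
  col T3: 1·-1 + 1·-1 + 2·0 + 2·1 = 0
  col T4: 1·0 + 1·-2 + 2·1 + 2·0 = 0
  col T5: 1·2 + 1·-2 + 2·0 + 2·0 = 0

y = (A:1, B:1, C:2, D:2)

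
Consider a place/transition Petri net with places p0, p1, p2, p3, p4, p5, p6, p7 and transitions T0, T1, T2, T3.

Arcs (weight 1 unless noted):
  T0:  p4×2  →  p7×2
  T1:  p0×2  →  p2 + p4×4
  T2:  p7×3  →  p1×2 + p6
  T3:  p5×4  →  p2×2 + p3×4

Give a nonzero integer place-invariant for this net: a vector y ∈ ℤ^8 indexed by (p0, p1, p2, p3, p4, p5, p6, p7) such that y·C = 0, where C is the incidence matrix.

Incidence matrix C (rows=places, cols=transitions):
       T0   T1   T2   T3
   p0   0   -2    0    0
   p1   0    0    2    0
   p2   0    1    0    2
   p3   0    0    0    4
   p4  -2    4    0    0
   p5   0    0    0   -4
   p6   0    0    1    0
   p7   2    0   -3    0

Candidate y = [1, 0, 2, -1, 0, 0, 0, 0]; check y·C column-wise:
  col T0: 1·0 + 2·0 + -1·0 + 0·-2 + 0·2 = 0
  col T1: 1·-2 + 2·1 + -1·0 + 0·4 = 0
  col T2: 1·0 + 0·2 + 2·0 + -1·0 + 0·1 + 0·-3 = 0
  col T3: 1·0 + 2·2 + -1·4 + 0·-4 = 0

y = (p0:1, p1:0, p2:2, p3:-1, p4:0, p5:0, p6:0, p7:0)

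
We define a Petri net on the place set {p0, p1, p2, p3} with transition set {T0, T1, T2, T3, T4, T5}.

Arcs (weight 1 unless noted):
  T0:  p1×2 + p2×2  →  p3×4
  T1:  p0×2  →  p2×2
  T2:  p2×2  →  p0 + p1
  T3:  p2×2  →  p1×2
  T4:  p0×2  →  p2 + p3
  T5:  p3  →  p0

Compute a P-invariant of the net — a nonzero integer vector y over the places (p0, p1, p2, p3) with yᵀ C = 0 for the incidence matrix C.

y = (p0:1, p1:1, p2:1, p3:1)

Incidence matrix C (rows=places, cols=transitions):
       T0   T1   T2   T3   T4   T5
   p0   0   -2    1    0   -2    1
   p1  -2    0    1    2    0    0
   p2  -2    2   -2   -2    1    0
   p3   4    0    0    0    1   -1

Candidate y = [1, 1, 1, 1]; check y·C column-wise:
  col T0: 1·0 + 1·-2 + 1·-2 + 1·4 = 0
  col T1: 1·-2 + 1·0 + 1·2 + 1·0 = 0
  col T2: 1·1 + 1·1 + 1·-2 + 1·0 = 0
  col T3: 1·0 + 1·2 + 1·-2 + 1·0 = 0
  col T4: 1·-2 + 1·0 + 1·1 + 1·1 = 0
  col T5: 1·1 + 1·0 + 1·0 + 1·-1 = 0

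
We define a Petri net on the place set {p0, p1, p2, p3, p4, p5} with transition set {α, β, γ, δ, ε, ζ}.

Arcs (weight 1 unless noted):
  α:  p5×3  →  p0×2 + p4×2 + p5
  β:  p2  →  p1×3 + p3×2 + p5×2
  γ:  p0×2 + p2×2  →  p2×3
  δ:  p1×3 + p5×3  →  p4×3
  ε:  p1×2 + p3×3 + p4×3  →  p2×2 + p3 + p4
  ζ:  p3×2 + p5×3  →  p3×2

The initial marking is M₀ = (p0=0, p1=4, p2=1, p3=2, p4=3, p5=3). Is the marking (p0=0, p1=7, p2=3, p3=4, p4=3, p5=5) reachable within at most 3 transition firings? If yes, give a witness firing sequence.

NO — not reachable within 3 firings

depth 0: 1 marking
depth 1: 5 markings reached so far
depth 2: 9 markings reached so far
depth 3: 16 markings reached so far
target is not among the 16 markings reachable within 3 steps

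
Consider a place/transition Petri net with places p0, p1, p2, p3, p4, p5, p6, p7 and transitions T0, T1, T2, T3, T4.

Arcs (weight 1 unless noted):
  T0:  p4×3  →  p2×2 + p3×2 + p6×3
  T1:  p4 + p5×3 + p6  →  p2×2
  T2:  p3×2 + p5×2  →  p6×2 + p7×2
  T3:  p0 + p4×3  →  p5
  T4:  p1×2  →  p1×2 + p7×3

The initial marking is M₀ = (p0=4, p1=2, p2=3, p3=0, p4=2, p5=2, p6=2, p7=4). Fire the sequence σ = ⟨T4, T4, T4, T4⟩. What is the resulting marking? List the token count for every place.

step 1: fire T4:  (p0=4, p1=2, p2=3, p3=0, p4=2, p5=2, p6=2, p7=4) → (p0=4, p1=2, p2=3, p3=0, p4=2, p5=2, p6=2, p7=7)
step 2: fire T4:  (p0=4, p1=2, p2=3, p3=0, p4=2, p5=2, p6=2, p7=7) → (p0=4, p1=2, p2=3, p3=0, p4=2, p5=2, p6=2, p7=10)
step 3: fire T4:  (p0=4, p1=2, p2=3, p3=0, p4=2, p5=2, p6=2, p7=10) → (p0=4, p1=2, p2=3, p3=0, p4=2, p5=2, p6=2, p7=13)
step 4: fire T4:  (p0=4, p1=2, p2=3, p3=0, p4=2, p5=2, p6=2, p7=13) → (p0=4, p1=2, p2=3, p3=0, p4=2, p5=2, p6=2, p7=16)

(p0=4, p1=2, p2=3, p3=0, p4=2, p5=2, p6=2, p7=16)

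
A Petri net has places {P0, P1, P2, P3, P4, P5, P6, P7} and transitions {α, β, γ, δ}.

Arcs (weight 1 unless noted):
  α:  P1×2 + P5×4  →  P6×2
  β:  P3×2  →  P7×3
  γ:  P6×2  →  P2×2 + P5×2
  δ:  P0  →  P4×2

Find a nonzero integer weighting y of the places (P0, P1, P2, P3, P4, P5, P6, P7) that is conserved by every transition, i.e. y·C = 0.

Incidence matrix C (rows=places, cols=transitions):
        α    β    γ    δ
   P0   0    0    0   -1
   P1  -2    0    0    0
   P2   0    0    2    0
   P3   0   -2    0    0
   P4   0    0    0    2
   P5  -4    0    2    0
   P6   2    0   -2    0
   P7   0    3    0    0

Candidate y = [2, 0, 0, 0, 1, 0, 0, 0]; check y·C column-wise:
  col α: 2·0 + 0·-2 + 1·0 + 0·-4 + 0·2 = 0
  col β: 2·0 + 0·-2 + 1·0 + 0·3 = 0
  col γ: 2·0 + 0·2 + 1·0 + 0·2 + 0·-2 = 0
  col δ: 2·-1 + 1·2 = 0

y = (P0:2, P1:0, P2:0, P3:0, P4:1, P5:0, P6:0, P7:0)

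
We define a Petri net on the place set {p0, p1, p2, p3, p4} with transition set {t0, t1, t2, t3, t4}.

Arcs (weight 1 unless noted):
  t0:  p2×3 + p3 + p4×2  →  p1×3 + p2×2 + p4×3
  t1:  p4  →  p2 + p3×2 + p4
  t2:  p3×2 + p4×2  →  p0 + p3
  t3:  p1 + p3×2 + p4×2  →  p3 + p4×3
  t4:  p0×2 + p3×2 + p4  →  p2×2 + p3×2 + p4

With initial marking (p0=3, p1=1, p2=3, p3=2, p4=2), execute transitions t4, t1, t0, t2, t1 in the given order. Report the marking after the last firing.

step 1: fire t4:  (p0=3, p1=1, p2=3, p3=2, p4=2) → (p0=1, p1=1, p2=5, p3=2, p4=2)
step 2: fire t1:  (p0=1, p1=1, p2=5, p3=2, p4=2) → (p0=1, p1=1, p2=6, p3=4, p4=2)
step 3: fire t0:  (p0=1, p1=1, p2=6, p3=4, p4=2) → (p0=1, p1=4, p2=5, p3=3, p4=3)
step 4: fire t2:  (p0=1, p1=4, p2=5, p3=3, p4=3) → (p0=2, p1=4, p2=5, p3=2, p4=1)
step 5: fire t1:  (p0=2, p1=4, p2=5, p3=2, p4=1) → (p0=2, p1=4, p2=6, p3=4, p4=1)

(p0=2, p1=4, p2=6, p3=4, p4=1)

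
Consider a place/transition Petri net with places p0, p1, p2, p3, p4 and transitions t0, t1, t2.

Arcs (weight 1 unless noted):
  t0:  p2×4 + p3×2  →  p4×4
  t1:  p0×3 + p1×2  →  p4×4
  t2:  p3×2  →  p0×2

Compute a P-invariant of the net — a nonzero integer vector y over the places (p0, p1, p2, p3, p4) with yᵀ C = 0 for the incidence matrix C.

Incidence matrix C (rows=places, cols=transitions):
       t0   t1   t2
   p0   0   -3    2
   p1   0   -2    0
   p2  -4    0    0
   p3  -2    0   -2
   p4   4    4    0

Candidate y = [2, -3, -1, 2, 0]; check y·C column-wise:
  col t0: 2·0 + -3·0 + -1·-4 + 2·-2 + 0·4 = 0
  col t1: 2·-3 + -3·-2 + -1·0 + 2·0 + 0·4 = 0
  col t2: 2·2 + -3·0 + -1·0 + 2·-2 = 0

y = (p0:2, p1:-3, p2:-1, p3:2, p4:0)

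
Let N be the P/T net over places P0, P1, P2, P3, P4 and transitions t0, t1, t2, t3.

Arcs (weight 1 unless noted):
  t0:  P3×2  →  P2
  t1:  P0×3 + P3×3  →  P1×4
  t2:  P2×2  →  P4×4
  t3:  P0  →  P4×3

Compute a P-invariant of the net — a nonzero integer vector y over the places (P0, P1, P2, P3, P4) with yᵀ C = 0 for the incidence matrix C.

y = (P0:3, P1:3, P2:2, P3:1, P4:1)

Incidence matrix C (rows=places, cols=transitions):
       t0   t1   t2   t3
   P0   0   -3    0   -1
   P1   0    4    0    0
   P2   1    0   -2    0
   P3  -2   -3    0    0
   P4   0    0    4    3

Candidate y = [3, 3, 2, 1, 1]; check y·C column-wise:
  col t0: 3·0 + 3·0 + 2·1 + 1·-2 + 1·0 = 0
  col t1: 3·-3 + 3·4 + 2·0 + 1·-3 + 1·0 = 0
  col t2: 3·0 + 3·0 + 2·-2 + 1·0 + 1·4 = 0
  col t3: 3·-1 + 3·0 + 2·0 + 1·0 + 1·3 = 0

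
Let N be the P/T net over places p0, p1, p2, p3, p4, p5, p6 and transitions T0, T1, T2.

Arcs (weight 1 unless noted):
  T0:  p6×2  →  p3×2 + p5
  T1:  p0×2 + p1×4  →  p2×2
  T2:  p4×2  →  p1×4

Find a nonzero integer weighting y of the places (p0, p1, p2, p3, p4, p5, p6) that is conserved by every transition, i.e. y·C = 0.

Incidence matrix C (rows=places, cols=transitions):
       T0   T1   T2
   p0   0   -2    0
   p1   0   -4    4
   p2   0    2    0
   p3   2    0    0
   p4   0    0   -2
   p5   1    0    0
   p6  -2    0    0

Candidate y = [1, 0, 1, 0, 0, 0, 0]; check y·C column-wise:
  col T0: 1·0 + 1·0 + 0·2 + 0·1 + 0·-2 = 0
  col T1: 1·-2 + 0·-4 + 1·2 = 0
  col T2: 1·0 + 0·4 + 1·0 + 0·-2 = 0

y = (p0:1, p1:0, p2:1, p3:0, p4:0, p5:0, p6:0)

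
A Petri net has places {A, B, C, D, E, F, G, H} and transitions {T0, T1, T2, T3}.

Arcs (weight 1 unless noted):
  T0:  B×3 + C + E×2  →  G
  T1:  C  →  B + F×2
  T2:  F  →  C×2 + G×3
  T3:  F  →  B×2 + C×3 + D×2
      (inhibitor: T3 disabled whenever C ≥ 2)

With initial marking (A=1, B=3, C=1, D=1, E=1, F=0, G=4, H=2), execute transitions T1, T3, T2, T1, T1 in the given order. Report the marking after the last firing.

step 1: fire T1:  (A=1, B=3, C=1, D=1, E=1, F=0, G=4, H=2) → (A=1, B=4, C=0, D=1, E=1, F=2, G=4, H=2)
step 2: fire T3:  (A=1, B=4, C=0, D=1, E=1, F=2, G=4, H=2) → (A=1, B=6, C=3, D=3, E=1, F=1, G=4, H=2)
step 3: fire T2:  (A=1, B=6, C=3, D=3, E=1, F=1, G=4, H=2) → (A=1, B=6, C=5, D=3, E=1, F=0, G=7, H=2)
step 4: fire T1:  (A=1, B=6, C=5, D=3, E=1, F=0, G=7, H=2) → (A=1, B=7, C=4, D=3, E=1, F=2, G=7, H=2)
step 5: fire T1:  (A=1, B=7, C=4, D=3, E=1, F=2, G=7, H=2) → (A=1, B=8, C=3, D=3, E=1, F=4, G=7, H=2)

(A=1, B=8, C=3, D=3, E=1, F=4, G=7, H=2)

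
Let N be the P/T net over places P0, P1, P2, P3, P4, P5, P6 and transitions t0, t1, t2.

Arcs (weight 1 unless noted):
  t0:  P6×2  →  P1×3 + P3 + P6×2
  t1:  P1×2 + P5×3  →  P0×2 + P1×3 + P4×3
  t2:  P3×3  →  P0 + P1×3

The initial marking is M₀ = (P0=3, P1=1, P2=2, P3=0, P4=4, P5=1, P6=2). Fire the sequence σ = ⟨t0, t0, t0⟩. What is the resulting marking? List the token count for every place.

(P0=3, P1=10, P2=2, P3=3, P4=4, P5=1, P6=2)

step 1: fire t0:  (P0=3, P1=1, P2=2, P3=0, P4=4, P5=1, P6=2) → (P0=3, P1=4, P2=2, P3=1, P4=4, P5=1, P6=2)
step 2: fire t0:  (P0=3, P1=4, P2=2, P3=1, P4=4, P5=1, P6=2) → (P0=3, P1=7, P2=2, P3=2, P4=4, P5=1, P6=2)
step 3: fire t0:  (P0=3, P1=7, P2=2, P3=2, P4=4, P5=1, P6=2) → (P0=3, P1=10, P2=2, P3=3, P4=4, P5=1, P6=2)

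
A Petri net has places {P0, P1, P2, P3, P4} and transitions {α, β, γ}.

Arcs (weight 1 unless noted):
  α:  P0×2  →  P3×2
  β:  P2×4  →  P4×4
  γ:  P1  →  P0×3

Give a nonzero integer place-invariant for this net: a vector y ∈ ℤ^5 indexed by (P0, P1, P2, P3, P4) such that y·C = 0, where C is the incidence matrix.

Incidence matrix C (rows=places, cols=transitions):
        α    β    γ
   P0  -2    0    3
   P1   0    0   -1
   P2   0   -4    0
   P3   2    0    0
   P4   0    4    0

Candidate y = [1, 3, 0, 1, 0]; check y·C column-wise:
  col α: 1·-2 + 3·0 + 1·2 = 0
  col β: 1·0 + 3·0 + 0·-4 + 1·0 + 0·4 = 0
  col γ: 1·3 + 3·-1 + 1·0 = 0

y = (P0:1, P1:3, P2:0, P3:1, P4:0)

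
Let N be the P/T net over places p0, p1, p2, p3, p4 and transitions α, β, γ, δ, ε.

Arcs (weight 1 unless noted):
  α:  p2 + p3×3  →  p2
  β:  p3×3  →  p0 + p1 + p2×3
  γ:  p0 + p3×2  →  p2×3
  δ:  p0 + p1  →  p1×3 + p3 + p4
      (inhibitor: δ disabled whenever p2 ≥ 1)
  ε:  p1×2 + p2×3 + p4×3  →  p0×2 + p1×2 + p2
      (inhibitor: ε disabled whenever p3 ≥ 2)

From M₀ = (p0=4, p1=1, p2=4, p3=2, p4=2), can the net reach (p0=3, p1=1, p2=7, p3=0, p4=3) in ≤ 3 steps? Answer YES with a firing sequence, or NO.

NO — not reachable within 3 firings

depth 0: 1 marking
depth 1: 2 markings reached so far
depth 2: 2 markings reached so far
(frontier empty at depth 2; search complete)
target is not among the 2 markings reachable within 3 steps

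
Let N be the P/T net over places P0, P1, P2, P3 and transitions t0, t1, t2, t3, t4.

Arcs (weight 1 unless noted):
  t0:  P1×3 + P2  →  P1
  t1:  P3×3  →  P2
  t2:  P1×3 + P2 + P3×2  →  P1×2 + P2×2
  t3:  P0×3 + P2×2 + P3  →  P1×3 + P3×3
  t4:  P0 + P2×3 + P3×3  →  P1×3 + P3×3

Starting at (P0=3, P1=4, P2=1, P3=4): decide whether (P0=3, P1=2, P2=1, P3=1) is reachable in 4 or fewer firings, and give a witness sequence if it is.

YES — reachable via ⟨t0, t1⟩ (2 firings)

step 1: fire t0:  (P0=3, P1=4, P2=1, P3=4) → (P0=3, P1=2, P2=0, P3=4)
step 2: fire t1:  (P0=3, P1=2, P2=0, P3=4) → (P0=3, P1=2, P2=1, P3=1)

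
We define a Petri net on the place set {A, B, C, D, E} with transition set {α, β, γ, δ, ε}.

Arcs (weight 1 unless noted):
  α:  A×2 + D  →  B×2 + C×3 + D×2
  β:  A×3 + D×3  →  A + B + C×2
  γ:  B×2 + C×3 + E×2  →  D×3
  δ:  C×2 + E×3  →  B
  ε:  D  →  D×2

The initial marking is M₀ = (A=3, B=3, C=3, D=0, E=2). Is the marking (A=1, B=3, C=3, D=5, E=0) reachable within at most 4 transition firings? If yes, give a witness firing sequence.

step 1: fire γ:  (A=3, B=3, C=3, D=0, E=2) → (A=3, B=1, C=0, D=3, E=0)
step 2: fire α:  (A=3, B=1, C=0, D=3, E=0) → (A=1, B=3, C=3, D=4, E=0)
step 3: fire ε:  (A=1, B=3, C=3, D=4, E=0) → (A=1, B=3, C=3, D=5, E=0)

YES — reachable via ⟨γ, α, ε⟩ (3 firings)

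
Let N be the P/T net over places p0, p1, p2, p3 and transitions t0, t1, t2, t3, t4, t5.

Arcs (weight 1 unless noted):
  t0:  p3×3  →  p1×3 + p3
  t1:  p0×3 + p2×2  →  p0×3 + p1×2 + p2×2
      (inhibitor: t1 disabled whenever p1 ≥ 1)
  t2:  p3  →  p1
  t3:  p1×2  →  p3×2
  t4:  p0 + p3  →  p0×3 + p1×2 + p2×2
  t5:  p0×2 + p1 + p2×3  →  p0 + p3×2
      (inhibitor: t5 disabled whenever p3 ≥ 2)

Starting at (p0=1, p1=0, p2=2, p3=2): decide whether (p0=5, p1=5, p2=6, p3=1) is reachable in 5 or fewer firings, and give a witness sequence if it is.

step 1: fire t4:  (p0=1, p1=0, p2=2, p3=2) → (p0=3, p1=2, p2=4, p3=1)
step 2: fire t3:  (p0=3, p1=2, p2=4, p3=1) → (p0=3, p1=0, p2=4, p3=3)
step 3: fire t1:  (p0=3, p1=0, p2=4, p3=3) → (p0=3, p1=2, p2=4, p3=3)
step 4: fire t2:  (p0=3, p1=2, p2=4, p3=3) → (p0=3, p1=3, p2=4, p3=2)
step 5: fire t4:  (p0=3, p1=3, p2=4, p3=2) → (p0=5, p1=5, p2=6, p3=1)

YES — reachable via ⟨t4, t3, t1, t2, t4⟩ (5 firings)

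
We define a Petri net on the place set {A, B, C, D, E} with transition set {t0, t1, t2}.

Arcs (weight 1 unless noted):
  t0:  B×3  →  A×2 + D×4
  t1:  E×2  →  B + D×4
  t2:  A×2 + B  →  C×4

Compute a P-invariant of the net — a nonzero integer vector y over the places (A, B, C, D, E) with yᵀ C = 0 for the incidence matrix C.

Incidence matrix C (rows=places, cols=transitions):
       t0   t1   t2
    A   2    0   -2
    B  -3    1   -1
    C   0    0    4
    D   4    4    0
    E   0   -2    0

Candidate y = [8, 4, 5, -1, 0]; check y·C column-wise:
  col t0: 8·2 + 4·-3 + 5·0 + -1·4 = 0
  col t1: 8·0 + 4·1 + 5·0 + -1·4 + 0·-2 = 0
  col t2: 8·-2 + 4·-1 + 5·4 + -1·0 = 0

y = (A:8, B:4, C:5, D:-1, E:0)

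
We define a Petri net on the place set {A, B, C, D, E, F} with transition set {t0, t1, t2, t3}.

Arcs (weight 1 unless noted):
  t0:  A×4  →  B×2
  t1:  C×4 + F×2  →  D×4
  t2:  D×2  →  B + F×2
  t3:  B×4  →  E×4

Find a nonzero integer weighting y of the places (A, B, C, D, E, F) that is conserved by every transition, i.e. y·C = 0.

y = (A:1, B:2, C:1, D:1, E:2, F:0)

Incidence matrix C (rows=places, cols=transitions):
       t0   t1   t2   t3
    A  -4    0    0    0
    B   2    0    1   -4
    C   0   -4    0    0
    D   0    4   -2    0
    E   0    0    0    4
    F   0   -2    2    0

Candidate y = [1, 2, 1, 1, 2, 0]; check y·C column-wise:
  col t0: 1·-4 + 2·2 + 1·0 + 1·0 + 2·0 = 0
  col t1: 1·0 + 2·0 + 1·-4 + 1·4 + 2·0 + 0·-2 = 0
  col t2: 1·0 + 2·1 + 1·0 + 1·-2 + 2·0 + 0·2 = 0
  col t3: 1·0 + 2·-4 + 1·0 + 1·0 + 2·4 = 0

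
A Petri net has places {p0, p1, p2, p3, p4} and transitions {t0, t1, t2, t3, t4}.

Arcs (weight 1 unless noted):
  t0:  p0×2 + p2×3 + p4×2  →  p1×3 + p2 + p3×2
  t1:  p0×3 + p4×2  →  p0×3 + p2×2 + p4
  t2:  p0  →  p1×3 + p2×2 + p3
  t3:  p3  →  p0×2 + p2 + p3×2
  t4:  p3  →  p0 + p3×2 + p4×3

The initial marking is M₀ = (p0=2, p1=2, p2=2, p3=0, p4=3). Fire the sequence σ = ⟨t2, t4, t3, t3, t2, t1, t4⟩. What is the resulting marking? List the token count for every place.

step 1: fire t2:  (p0=2, p1=2, p2=2, p3=0, p4=3) → (p0=1, p1=5, p2=4, p3=1, p4=3)
step 2: fire t4:  (p0=1, p1=5, p2=4, p3=1, p4=3) → (p0=2, p1=5, p2=4, p3=2, p4=6)
step 3: fire t3:  (p0=2, p1=5, p2=4, p3=2, p4=6) → (p0=4, p1=5, p2=5, p3=3, p4=6)
step 4: fire t3:  (p0=4, p1=5, p2=5, p3=3, p4=6) → (p0=6, p1=5, p2=6, p3=4, p4=6)
step 5: fire t2:  (p0=6, p1=5, p2=6, p3=4, p4=6) → (p0=5, p1=8, p2=8, p3=5, p4=6)
step 6: fire t1:  (p0=5, p1=8, p2=8, p3=5, p4=6) → (p0=5, p1=8, p2=10, p3=5, p4=5)
step 7: fire t4:  (p0=5, p1=8, p2=10, p3=5, p4=5) → (p0=6, p1=8, p2=10, p3=6, p4=8)

(p0=6, p1=8, p2=10, p3=6, p4=8)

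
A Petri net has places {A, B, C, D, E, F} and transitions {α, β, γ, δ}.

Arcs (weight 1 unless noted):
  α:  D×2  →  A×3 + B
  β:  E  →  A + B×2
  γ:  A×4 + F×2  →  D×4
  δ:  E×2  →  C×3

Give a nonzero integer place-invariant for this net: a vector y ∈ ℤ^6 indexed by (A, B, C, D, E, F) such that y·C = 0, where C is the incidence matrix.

y = (A:3, B:-3, C:-2, D:3, E:-3, F:0)

Incidence matrix C (rows=places, cols=transitions):
        α    β    γ    δ
    A   3    1   -4    0
    B   1    2    0    0
    C   0    0    0    3
    D  -2    0    4    0
    E   0   -1    0   -2
    F   0    0   -2    0

Candidate y = [3, -3, -2, 3, -3, 0]; check y·C column-wise:
  col α: 3·3 + -3·1 + -2·0 + 3·-2 + -3·0 = 0
  col β: 3·1 + -3·2 + -2·0 + 3·0 + -3·-1 = 0
  col γ: 3·-4 + -3·0 + -2·0 + 3·4 + -3·0 + 0·-2 = 0
  col δ: 3·0 + -3·0 + -2·3 + 3·0 + -3·-2 = 0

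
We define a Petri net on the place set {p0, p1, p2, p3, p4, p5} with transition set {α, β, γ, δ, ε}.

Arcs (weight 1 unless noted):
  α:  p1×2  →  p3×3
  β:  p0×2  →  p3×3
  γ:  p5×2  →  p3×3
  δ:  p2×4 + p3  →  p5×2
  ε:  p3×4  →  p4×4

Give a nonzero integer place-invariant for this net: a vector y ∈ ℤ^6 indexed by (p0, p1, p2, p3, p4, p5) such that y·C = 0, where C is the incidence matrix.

Incidence matrix C (rows=places, cols=transitions):
        α    β    γ    δ    ε
   p0   0   -2    0    0    0
   p1  -2    0    0    0    0
   p2   0    0    0   -4    0
   p3   3    3    3   -1   -4
   p4   0    0    0    0    4
   p5   0    0   -2    2    0

Candidate y = [3, 3, 1, 2, 2, 3]; check y·C column-wise:
  col α: 3·0 + 3·-2 + 1·0 + 2·3 + 2·0 + 3·0 = 0
  col β: 3·-2 + 3·0 + 1·0 + 2·3 + 2·0 + 3·0 = 0
  col γ: 3·0 + 3·0 + 1·0 + 2·3 + 2·0 + 3·-2 = 0
  col δ: 3·0 + 3·0 + 1·-4 + 2·-1 + 2·0 + 3·2 = 0
  col ε: 3·0 + 3·0 + 1·0 + 2·-4 + 2·4 + 3·0 = 0

y = (p0:3, p1:3, p2:1, p3:2, p4:2, p5:3)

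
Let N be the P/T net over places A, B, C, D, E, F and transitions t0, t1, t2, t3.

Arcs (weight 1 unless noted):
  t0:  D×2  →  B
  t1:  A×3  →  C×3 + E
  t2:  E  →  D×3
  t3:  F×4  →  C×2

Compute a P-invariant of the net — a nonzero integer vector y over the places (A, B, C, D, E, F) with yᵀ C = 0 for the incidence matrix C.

y = (A:1, B:2, C:0, D:1, E:3, F:0)

Incidence matrix C (rows=places, cols=transitions):
       t0   t1   t2   t3
    A   0   -3    0    0
    B   1    0    0    0
    C   0    3    0    2
    D  -2    0    3    0
    E   0    1   -1    0
    F   0    0    0   -4

Candidate y = [1, 2, 0, 1, 3, 0]; check y·C column-wise:
  col t0: 1·0 + 2·1 + 1·-2 + 3·0 = 0
  col t1: 1·-3 + 2·0 + 0·3 + 1·0 + 3·1 = 0
  col t2: 1·0 + 2·0 + 1·3 + 3·-1 = 0
  col t3: 1·0 + 2·0 + 0·2 + 1·0 + 3·0 + 0·-4 = 0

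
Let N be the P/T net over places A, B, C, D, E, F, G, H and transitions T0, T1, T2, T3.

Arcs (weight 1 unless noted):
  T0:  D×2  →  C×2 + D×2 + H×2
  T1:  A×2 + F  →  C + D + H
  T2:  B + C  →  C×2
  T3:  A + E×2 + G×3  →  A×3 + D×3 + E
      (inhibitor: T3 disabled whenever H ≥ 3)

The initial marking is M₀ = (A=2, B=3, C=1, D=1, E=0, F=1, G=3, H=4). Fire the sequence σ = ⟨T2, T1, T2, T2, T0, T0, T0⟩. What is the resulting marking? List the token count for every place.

(A=0, B=0, C=11, D=2, E=0, F=0, G=3, H=11)

step 1: fire T2:  (A=2, B=3, C=1, D=1, E=0, F=1, G=3, H=4) → (A=2, B=2, C=2, D=1, E=0, F=1, G=3, H=4)
step 2: fire T1:  (A=2, B=2, C=2, D=1, E=0, F=1, G=3, H=4) → (A=0, B=2, C=3, D=2, E=0, F=0, G=3, H=5)
step 3: fire T2:  (A=0, B=2, C=3, D=2, E=0, F=0, G=3, H=5) → (A=0, B=1, C=4, D=2, E=0, F=0, G=3, H=5)
step 4: fire T2:  (A=0, B=1, C=4, D=2, E=0, F=0, G=3, H=5) → (A=0, B=0, C=5, D=2, E=0, F=0, G=3, H=5)
step 5: fire T0:  (A=0, B=0, C=5, D=2, E=0, F=0, G=3, H=5) → (A=0, B=0, C=7, D=2, E=0, F=0, G=3, H=7)
step 6: fire T0:  (A=0, B=0, C=7, D=2, E=0, F=0, G=3, H=7) → (A=0, B=0, C=9, D=2, E=0, F=0, G=3, H=9)
step 7: fire T0:  (A=0, B=0, C=9, D=2, E=0, F=0, G=3, H=9) → (A=0, B=0, C=11, D=2, E=0, F=0, G=3, H=11)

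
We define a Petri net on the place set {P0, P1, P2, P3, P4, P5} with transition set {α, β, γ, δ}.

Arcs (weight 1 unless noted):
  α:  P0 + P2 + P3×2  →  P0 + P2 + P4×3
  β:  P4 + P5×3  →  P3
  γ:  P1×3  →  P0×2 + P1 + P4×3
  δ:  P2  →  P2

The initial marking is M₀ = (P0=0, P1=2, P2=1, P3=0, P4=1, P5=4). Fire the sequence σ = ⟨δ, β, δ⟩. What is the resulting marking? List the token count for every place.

(P0=0, P1=2, P2=1, P3=1, P4=0, P5=1)

step 1: fire δ:  (P0=0, P1=2, P2=1, P3=0, P4=1, P5=4) → (P0=0, P1=2, P2=1, P3=0, P4=1, P5=4)
step 2: fire β:  (P0=0, P1=2, P2=1, P3=0, P4=1, P5=4) → (P0=0, P1=2, P2=1, P3=1, P4=0, P5=1)
step 3: fire δ:  (P0=0, P1=2, P2=1, P3=1, P4=0, P5=1) → (P0=0, P1=2, P2=1, P3=1, P4=0, P5=1)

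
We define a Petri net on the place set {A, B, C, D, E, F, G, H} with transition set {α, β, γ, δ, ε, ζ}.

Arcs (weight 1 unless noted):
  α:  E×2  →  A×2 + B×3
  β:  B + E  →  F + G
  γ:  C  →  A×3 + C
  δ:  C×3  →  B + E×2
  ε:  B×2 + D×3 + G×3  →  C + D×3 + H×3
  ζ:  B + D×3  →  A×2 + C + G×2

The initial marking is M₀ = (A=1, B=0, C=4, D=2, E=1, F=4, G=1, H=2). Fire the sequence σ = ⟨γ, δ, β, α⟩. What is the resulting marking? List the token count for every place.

(A=6, B=3, C=1, D=2, E=0, F=5, G=2, H=2)

step 1: fire γ:  (A=1, B=0, C=4, D=2, E=1, F=4, G=1, H=2) → (A=4, B=0, C=4, D=2, E=1, F=4, G=1, H=2)
step 2: fire δ:  (A=4, B=0, C=4, D=2, E=1, F=4, G=1, H=2) → (A=4, B=1, C=1, D=2, E=3, F=4, G=1, H=2)
step 3: fire β:  (A=4, B=1, C=1, D=2, E=3, F=4, G=1, H=2) → (A=4, B=0, C=1, D=2, E=2, F=5, G=2, H=2)
step 4: fire α:  (A=4, B=0, C=1, D=2, E=2, F=5, G=2, H=2) → (A=6, B=3, C=1, D=2, E=0, F=5, G=2, H=2)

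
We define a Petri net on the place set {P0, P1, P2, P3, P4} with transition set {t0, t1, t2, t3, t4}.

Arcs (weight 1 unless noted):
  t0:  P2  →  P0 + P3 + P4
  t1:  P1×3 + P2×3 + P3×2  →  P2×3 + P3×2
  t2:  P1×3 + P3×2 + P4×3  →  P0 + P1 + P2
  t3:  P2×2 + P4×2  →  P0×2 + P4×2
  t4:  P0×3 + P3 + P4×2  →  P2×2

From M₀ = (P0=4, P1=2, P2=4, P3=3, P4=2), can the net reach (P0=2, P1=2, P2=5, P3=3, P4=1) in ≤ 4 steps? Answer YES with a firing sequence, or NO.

YES — reachable via ⟨t0, t4⟩ (2 firings)

step 1: fire t0:  (P0=4, P1=2, P2=4, P3=3, P4=2) → (P0=5, P1=2, P2=3, P3=4, P4=3)
step 2: fire t4:  (P0=5, P1=2, P2=3, P3=4, P4=3) → (P0=2, P1=2, P2=5, P3=3, P4=1)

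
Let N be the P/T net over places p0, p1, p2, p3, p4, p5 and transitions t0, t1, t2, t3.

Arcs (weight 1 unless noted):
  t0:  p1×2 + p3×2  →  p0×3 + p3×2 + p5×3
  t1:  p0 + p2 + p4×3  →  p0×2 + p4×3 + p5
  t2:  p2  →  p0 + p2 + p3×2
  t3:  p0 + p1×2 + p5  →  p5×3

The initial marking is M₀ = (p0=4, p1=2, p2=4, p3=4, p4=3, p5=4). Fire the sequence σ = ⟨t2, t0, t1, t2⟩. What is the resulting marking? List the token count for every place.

(p0=10, p1=0, p2=3, p3=8, p4=3, p5=8)

step 1: fire t2:  (p0=4, p1=2, p2=4, p3=4, p4=3, p5=4) → (p0=5, p1=2, p2=4, p3=6, p4=3, p5=4)
step 2: fire t0:  (p0=5, p1=2, p2=4, p3=6, p4=3, p5=4) → (p0=8, p1=0, p2=4, p3=6, p4=3, p5=7)
step 3: fire t1:  (p0=8, p1=0, p2=4, p3=6, p4=3, p5=7) → (p0=9, p1=0, p2=3, p3=6, p4=3, p5=8)
step 4: fire t2:  (p0=9, p1=0, p2=3, p3=6, p4=3, p5=8) → (p0=10, p1=0, p2=3, p3=8, p4=3, p5=8)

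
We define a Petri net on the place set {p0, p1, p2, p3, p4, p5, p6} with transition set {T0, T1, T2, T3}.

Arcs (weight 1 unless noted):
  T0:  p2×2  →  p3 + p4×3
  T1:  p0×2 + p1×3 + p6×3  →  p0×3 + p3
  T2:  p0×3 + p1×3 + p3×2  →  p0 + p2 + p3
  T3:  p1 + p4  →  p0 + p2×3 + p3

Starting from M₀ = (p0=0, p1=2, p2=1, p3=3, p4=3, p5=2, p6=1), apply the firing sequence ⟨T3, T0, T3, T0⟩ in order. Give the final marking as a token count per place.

step 1: fire T3:  (p0=0, p1=2, p2=1, p3=3, p4=3, p5=2, p6=1) → (p0=1, p1=1, p2=4, p3=4, p4=2, p5=2, p6=1)
step 2: fire T0:  (p0=1, p1=1, p2=4, p3=4, p4=2, p5=2, p6=1) → (p0=1, p1=1, p2=2, p3=5, p4=5, p5=2, p6=1)
step 3: fire T3:  (p0=1, p1=1, p2=2, p3=5, p4=5, p5=2, p6=1) → (p0=2, p1=0, p2=5, p3=6, p4=4, p5=2, p6=1)
step 4: fire T0:  (p0=2, p1=0, p2=5, p3=6, p4=4, p5=2, p6=1) → (p0=2, p1=0, p2=3, p3=7, p4=7, p5=2, p6=1)

(p0=2, p1=0, p2=3, p3=7, p4=7, p5=2, p6=1)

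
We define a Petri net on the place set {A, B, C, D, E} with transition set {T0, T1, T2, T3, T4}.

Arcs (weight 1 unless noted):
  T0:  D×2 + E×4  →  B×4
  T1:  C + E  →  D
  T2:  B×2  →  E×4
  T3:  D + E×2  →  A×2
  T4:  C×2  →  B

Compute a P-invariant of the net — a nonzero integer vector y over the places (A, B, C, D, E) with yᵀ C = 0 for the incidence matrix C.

y = (A:2, B:2, C:1, D:2, E:1)

Incidence matrix C (rows=places, cols=transitions):
       T0   T1   T2   T3   T4
    A   0    0    0    2    0
    B   4    0   -2    0    1
    C   0   -1    0    0   -2
    D  -2    1    0   -1    0
    E  -4   -1    4   -2    0

Candidate y = [2, 2, 1, 2, 1]; check y·C column-wise:
  col T0: 2·0 + 2·4 + 1·0 + 2·-2 + 1·-4 = 0
  col T1: 2·0 + 2·0 + 1·-1 + 2·1 + 1·-1 = 0
  col T2: 2·0 + 2·-2 + 1·0 + 2·0 + 1·4 = 0
  col T3: 2·2 + 2·0 + 1·0 + 2·-1 + 1·-2 = 0
  col T4: 2·0 + 2·1 + 1·-2 + 2·0 + 1·0 = 0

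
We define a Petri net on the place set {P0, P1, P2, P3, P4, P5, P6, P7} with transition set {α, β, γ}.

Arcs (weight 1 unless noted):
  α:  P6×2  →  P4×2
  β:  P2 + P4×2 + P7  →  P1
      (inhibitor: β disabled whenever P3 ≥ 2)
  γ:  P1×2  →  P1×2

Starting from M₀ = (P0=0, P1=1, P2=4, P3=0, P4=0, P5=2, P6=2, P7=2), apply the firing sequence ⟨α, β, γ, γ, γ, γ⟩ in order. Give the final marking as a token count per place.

(P0=0, P1=2, P2=3, P3=0, P4=0, P5=2, P6=0, P7=1)

step 1: fire α:  (P0=0, P1=1, P2=4, P3=0, P4=0, P5=2, P6=2, P7=2) → (P0=0, P1=1, P2=4, P3=0, P4=2, P5=2, P6=0, P7=2)
step 2: fire β:  (P0=0, P1=1, P2=4, P3=0, P4=2, P5=2, P6=0, P7=2) → (P0=0, P1=2, P2=3, P3=0, P4=0, P5=2, P6=0, P7=1)
step 3: fire γ:  (P0=0, P1=2, P2=3, P3=0, P4=0, P5=2, P6=0, P7=1) → (P0=0, P1=2, P2=3, P3=0, P4=0, P5=2, P6=0, P7=1)
step 4: fire γ:  (P0=0, P1=2, P2=3, P3=0, P4=0, P5=2, P6=0, P7=1) → (P0=0, P1=2, P2=3, P3=0, P4=0, P5=2, P6=0, P7=1)
step 5: fire γ:  (P0=0, P1=2, P2=3, P3=0, P4=0, P5=2, P6=0, P7=1) → (P0=0, P1=2, P2=3, P3=0, P4=0, P5=2, P6=0, P7=1)
step 6: fire γ:  (P0=0, P1=2, P2=3, P3=0, P4=0, P5=2, P6=0, P7=1) → (P0=0, P1=2, P2=3, P3=0, P4=0, P5=2, P6=0, P7=1)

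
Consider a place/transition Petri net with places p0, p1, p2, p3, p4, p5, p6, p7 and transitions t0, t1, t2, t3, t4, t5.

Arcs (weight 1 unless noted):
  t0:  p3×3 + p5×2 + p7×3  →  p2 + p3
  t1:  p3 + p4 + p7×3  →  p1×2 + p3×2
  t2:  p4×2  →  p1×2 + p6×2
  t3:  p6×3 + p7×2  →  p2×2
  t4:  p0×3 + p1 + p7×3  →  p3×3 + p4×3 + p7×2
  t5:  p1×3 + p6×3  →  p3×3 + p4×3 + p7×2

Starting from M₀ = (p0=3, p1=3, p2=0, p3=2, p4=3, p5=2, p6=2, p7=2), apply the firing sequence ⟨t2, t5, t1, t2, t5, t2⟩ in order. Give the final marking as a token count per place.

(p0=3, p1=5, p2=0, p3=9, p4=2, p5=2, p6=2, p7=3)

step 1: fire t2:  (p0=3, p1=3, p2=0, p3=2, p4=3, p5=2, p6=2, p7=2) → (p0=3, p1=5, p2=0, p3=2, p4=1, p5=2, p6=4, p7=2)
step 2: fire t5:  (p0=3, p1=5, p2=0, p3=2, p4=1, p5=2, p6=4, p7=2) → (p0=3, p1=2, p2=0, p3=5, p4=4, p5=2, p6=1, p7=4)
step 3: fire t1:  (p0=3, p1=2, p2=0, p3=5, p4=4, p5=2, p6=1, p7=4) → (p0=3, p1=4, p2=0, p3=6, p4=3, p5=2, p6=1, p7=1)
step 4: fire t2:  (p0=3, p1=4, p2=0, p3=6, p4=3, p5=2, p6=1, p7=1) → (p0=3, p1=6, p2=0, p3=6, p4=1, p5=2, p6=3, p7=1)
step 5: fire t5:  (p0=3, p1=6, p2=0, p3=6, p4=1, p5=2, p6=3, p7=1) → (p0=3, p1=3, p2=0, p3=9, p4=4, p5=2, p6=0, p7=3)
step 6: fire t2:  (p0=3, p1=3, p2=0, p3=9, p4=4, p5=2, p6=0, p7=3) → (p0=3, p1=5, p2=0, p3=9, p4=2, p5=2, p6=2, p7=3)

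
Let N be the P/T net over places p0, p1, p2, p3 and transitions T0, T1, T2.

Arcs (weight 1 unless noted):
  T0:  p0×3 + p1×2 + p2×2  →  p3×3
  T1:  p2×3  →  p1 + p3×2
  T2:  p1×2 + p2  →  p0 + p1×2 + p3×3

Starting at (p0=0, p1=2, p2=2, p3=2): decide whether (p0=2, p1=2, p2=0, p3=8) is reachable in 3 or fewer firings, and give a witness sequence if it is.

step 1: fire T2:  (p0=0, p1=2, p2=2, p3=2) → (p0=1, p1=2, p2=1, p3=5)
step 2: fire T2:  (p0=1, p1=2, p2=1, p3=5) → (p0=2, p1=2, p2=0, p3=8)

YES — reachable via ⟨T2, T2⟩ (2 firings)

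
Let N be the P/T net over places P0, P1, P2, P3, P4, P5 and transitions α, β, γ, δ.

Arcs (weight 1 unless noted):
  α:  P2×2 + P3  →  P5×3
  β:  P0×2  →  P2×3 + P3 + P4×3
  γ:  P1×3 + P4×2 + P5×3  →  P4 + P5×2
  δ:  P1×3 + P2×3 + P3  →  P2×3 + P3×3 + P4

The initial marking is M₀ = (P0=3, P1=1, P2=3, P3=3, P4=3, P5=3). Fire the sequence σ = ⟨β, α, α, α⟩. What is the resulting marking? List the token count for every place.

(P0=1, P1=1, P2=0, P3=1, P4=6, P5=12)

step 1: fire β:  (P0=3, P1=1, P2=3, P3=3, P4=3, P5=3) → (P0=1, P1=1, P2=6, P3=4, P4=6, P5=3)
step 2: fire α:  (P0=1, P1=1, P2=6, P3=4, P4=6, P5=3) → (P0=1, P1=1, P2=4, P3=3, P4=6, P5=6)
step 3: fire α:  (P0=1, P1=1, P2=4, P3=3, P4=6, P5=6) → (P0=1, P1=1, P2=2, P3=2, P4=6, P5=9)
step 4: fire α:  (P0=1, P1=1, P2=2, P3=2, P4=6, P5=9) → (P0=1, P1=1, P2=0, P3=1, P4=6, P5=12)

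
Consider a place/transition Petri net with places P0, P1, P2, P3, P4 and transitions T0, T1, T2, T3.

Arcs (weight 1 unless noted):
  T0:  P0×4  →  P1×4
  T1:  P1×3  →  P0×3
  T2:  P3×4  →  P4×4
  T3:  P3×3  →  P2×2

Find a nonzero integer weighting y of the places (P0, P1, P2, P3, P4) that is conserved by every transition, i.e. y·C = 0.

y = (P0:1, P1:1, P2:0, P3:0, P4:0)

Incidence matrix C (rows=places, cols=transitions):
       T0   T1   T2   T3
   P0  -4    3    0    0
   P1   4   -3    0    0
   P2   0    0    0    2
   P3   0    0   -4   -3
   P4   0    0    4    0

Candidate y = [1, 1, 0, 0, 0]; check y·C column-wise:
  col T0: 1·-4 + 1·4 = 0
  col T1: 1·3 + 1·-3 = 0
  col T2: 1·0 + 1·0 + 0·-4 + 0·4 = 0
  col T3: 1·0 + 1·0 + 0·2 + 0·-3 = 0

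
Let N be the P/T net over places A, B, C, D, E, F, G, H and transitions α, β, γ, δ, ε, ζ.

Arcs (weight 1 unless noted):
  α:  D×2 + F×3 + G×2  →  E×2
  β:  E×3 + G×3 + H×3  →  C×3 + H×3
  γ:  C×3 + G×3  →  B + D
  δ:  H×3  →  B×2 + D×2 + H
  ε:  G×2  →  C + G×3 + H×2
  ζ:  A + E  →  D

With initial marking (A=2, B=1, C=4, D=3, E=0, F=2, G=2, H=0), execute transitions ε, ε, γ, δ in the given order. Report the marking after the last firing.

(A=2, B=4, C=3, D=6, E=0, F=2, G=1, H=2)

step 1: fire ε:  (A=2, B=1, C=4, D=3, E=0, F=2, G=2, H=0) → (A=2, B=1, C=5, D=3, E=0, F=2, G=3, H=2)
step 2: fire ε:  (A=2, B=1, C=5, D=3, E=0, F=2, G=3, H=2) → (A=2, B=1, C=6, D=3, E=0, F=2, G=4, H=4)
step 3: fire γ:  (A=2, B=1, C=6, D=3, E=0, F=2, G=4, H=4) → (A=2, B=2, C=3, D=4, E=0, F=2, G=1, H=4)
step 4: fire δ:  (A=2, B=2, C=3, D=4, E=0, F=2, G=1, H=4) → (A=2, B=4, C=3, D=6, E=0, F=2, G=1, H=2)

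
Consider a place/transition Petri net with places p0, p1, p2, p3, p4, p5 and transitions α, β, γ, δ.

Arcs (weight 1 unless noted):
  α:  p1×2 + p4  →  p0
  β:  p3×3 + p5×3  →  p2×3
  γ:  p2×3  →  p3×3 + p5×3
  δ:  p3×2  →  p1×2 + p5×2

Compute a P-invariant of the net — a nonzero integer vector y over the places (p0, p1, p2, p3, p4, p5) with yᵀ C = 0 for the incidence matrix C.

y = (p0:2, p1:1, p2:1, p3:1, p4:0, p5:0)

Incidence matrix C (rows=places, cols=transitions):
        α    β    γ    δ
   p0   1    0    0    0
   p1  -2    0    0    2
   p2   0    3   -3    0
   p3   0   -3    3   -2
   p4  -1    0    0    0
   p5   0   -3    3    2

Candidate y = [2, 1, 1, 1, 0, 0]; check y·C column-wise:
  col α: 2·1 + 1·-2 + 1·0 + 1·0 + 0·-1 = 0
  col β: 2·0 + 1·0 + 1·3 + 1·-3 + 0·-3 = 0
  col γ: 2·0 + 1·0 + 1·-3 + 1·3 + 0·3 = 0
  col δ: 2·0 + 1·2 + 1·0 + 1·-2 + 0·2 = 0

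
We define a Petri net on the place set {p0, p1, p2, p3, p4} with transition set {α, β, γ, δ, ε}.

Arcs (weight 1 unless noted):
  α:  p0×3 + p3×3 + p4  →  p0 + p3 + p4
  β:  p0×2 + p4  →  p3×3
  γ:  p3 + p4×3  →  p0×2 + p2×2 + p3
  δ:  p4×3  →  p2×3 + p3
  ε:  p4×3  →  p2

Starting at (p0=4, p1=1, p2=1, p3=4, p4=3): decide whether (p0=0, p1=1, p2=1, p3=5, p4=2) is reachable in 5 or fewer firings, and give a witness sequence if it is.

step 1: fire α:  (p0=4, p1=1, p2=1, p3=4, p4=3) → (p0=2, p1=1, p2=1, p3=2, p4=3)
step 2: fire β:  (p0=2, p1=1, p2=1, p3=2, p4=3) → (p0=0, p1=1, p2=1, p3=5, p4=2)

YES — reachable via ⟨α, β⟩ (2 firings)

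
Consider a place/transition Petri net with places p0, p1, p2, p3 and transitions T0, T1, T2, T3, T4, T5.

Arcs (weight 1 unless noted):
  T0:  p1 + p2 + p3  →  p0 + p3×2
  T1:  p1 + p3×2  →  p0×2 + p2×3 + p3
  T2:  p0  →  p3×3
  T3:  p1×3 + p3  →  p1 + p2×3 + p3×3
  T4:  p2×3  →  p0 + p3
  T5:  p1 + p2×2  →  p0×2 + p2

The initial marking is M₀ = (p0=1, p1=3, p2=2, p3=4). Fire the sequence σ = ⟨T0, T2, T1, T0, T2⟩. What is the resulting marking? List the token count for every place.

(p0=3, p1=0, p2=3, p3=11)

step 1: fire T0:  (p0=1, p1=3, p2=2, p3=4) → (p0=2, p1=2, p2=1, p3=5)
step 2: fire T2:  (p0=2, p1=2, p2=1, p3=5) → (p0=1, p1=2, p2=1, p3=8)
step 3: fire T1:  (p0=1, p1=2, p2=1, p3=8) → (p0=3, p1=1, p2=4, p3=7)
step 4: fire T0:  (p0=3, p1=1, p2=4, p3=7) → (p0=4, p1=0, p2=3, p3=8)
step 5: fire T2:  (p0=4, p1=0, p2=3, p3=8) → (p0=3, p1=0, p2=3, p3=11)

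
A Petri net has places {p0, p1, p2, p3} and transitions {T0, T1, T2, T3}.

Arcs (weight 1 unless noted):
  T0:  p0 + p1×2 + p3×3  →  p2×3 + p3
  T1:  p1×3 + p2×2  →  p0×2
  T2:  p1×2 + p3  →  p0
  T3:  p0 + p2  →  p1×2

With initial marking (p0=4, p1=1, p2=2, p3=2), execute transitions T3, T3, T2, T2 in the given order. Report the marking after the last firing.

step 1: fire T3:  (p0=4, p1=1, p2=2, p3=2) → (p0=3, p1=3, p2=1, p3=2)
step 2: fire T3:  (p0=3, p1=3, p2=1, p3=2) → (p0=2, p1=5, p2=0, p3=2)
step 3: fire T2:  (p0=2, p1=5, p2=0, p3=2) → (p0=3, p1=3, p2=0, p3=1)
step 4: fire T2:  (p0=3, p1=3, p2=0, p3=1) → (p0=4, p1=1, p2=0, p3=0)

(p0=4, p1=1, p2=0, p3=0)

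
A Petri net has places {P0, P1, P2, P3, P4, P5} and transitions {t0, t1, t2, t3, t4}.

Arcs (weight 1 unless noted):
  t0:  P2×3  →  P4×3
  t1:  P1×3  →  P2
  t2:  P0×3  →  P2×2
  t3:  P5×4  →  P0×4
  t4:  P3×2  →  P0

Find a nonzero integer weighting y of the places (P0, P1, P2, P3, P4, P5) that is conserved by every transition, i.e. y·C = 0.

Incidence matrix C (rows=places, cols=transitions):
       t0   t1   t2   t3   t4
   P0   0    0   -3    4    1
   P1   0   -3    0    0    0
   P2  -3    1    2    0    0
   P3   0    0    0    0   -2
   P4   3    0    0    0    0
   P5   0    0    0   -4    0

Candidate y = [2, 1, 3, 1, 3, 2]; check y·C column-wise:
  col t0: 2·0 + 1·0 + 3·-3 + 1·0 + 3·3 + 2·0 = 0
  col t1: 2·0 + 1·-3 + 3·1 + 1·0 + 3·0 + 2·0 = 0
  col t2: 2·-3 + 1·0 + 3·2 + 1·0 + 3·0 + 2·0 = 0
  col t3: 2·4 + 1·0 + 3·0 + 1·0 + 3·0 + 2·-4 = 0
  col t4: 2·1 + 1·0 + 3·0 + 1·-2 + 3·0 + 2·0 = 0

y = (P0:2, P1:1, P2:3, P3:1, P4:3, P5:2)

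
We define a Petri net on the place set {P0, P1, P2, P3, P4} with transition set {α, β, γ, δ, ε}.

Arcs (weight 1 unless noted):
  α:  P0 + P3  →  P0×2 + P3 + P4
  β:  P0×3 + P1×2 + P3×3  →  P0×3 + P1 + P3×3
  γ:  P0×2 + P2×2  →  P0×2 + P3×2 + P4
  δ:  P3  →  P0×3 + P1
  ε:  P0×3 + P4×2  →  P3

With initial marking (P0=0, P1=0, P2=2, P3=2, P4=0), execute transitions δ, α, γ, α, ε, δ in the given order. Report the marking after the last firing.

step 1: fire δ:  (P0=0, P1=0, P2=2, P3=2, P4=0) → (P0=3, P1=1, P2=2, P3=1, P4=0)
step 2: fire α:  (P0=3, P1=1, P2=2, P3=1, P4=0) → (P0=4, P1=1, P2=2, P3=1, P4=1)
step 3: fire γ:  (P0=4, P1=1, P2=2, P3=1, P4=1) → (P0=4, P1=1, P2=0, P3=3, P4=2)
step 4: fire α:  (P0=4, P1=1, P2=0, P3=3, P4=2) → (P0=5, P1=1, P2=0, P3=3, P4=3)
step 5: fire ε:  (P0=5, P1=1, P2=0, P3=3, P4=3) → (P0=2, P1=1, P2=0, P3=4, P4=1)
step 6: fire δ:  (P0=2, P1=1, P2=0, P3=4, P4=1) → (P0=5, P1=2, P2=0, P3=3, P4=1)

(P0=5, P1=2, P2=0, P3=3, P4=1)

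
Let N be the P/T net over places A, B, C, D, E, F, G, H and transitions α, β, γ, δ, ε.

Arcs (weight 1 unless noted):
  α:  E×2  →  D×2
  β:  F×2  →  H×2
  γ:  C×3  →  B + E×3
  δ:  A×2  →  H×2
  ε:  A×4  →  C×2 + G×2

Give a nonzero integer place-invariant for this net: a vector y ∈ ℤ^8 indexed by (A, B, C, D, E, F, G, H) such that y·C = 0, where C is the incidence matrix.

y = (A:0, B:3, C:0, D:-1, E:-1, F:0, G:0, H:0)

Incidence matrix C (rows=places, cols=transitions):
        α    β    γ    δ    ε
    A   0    0    0   -2   -4
    B   0    0    1    0    0
    C   0    0   -3    0    2
    D   2    0    0    0    0
    E  -2    0    3    0    0
    F   0   -2    0    0    0
    G   0    0    0    0    2
    H   0    2    0    2    0

Candidate y = [0, 3, 0, -1, -1, 0, 0, 0]; check y·C column-wise:
  col α: 3·0 + -1·2 + -1·-2 = 0
  col β: 3·0 + -1·0 + -1·0 + 0·-2 + 0·2 = 0
  col γ: 3·1 + 0·-3 + -1·0 + -1·3 = 0
  col δ: 0·-2 + 3·0 + -1·0 + -1·0 + 0·2 = 0
  col ε: 0·-4 + 3·0 + 0·2 + -1·0 + -1·0 + 0·2 = 0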